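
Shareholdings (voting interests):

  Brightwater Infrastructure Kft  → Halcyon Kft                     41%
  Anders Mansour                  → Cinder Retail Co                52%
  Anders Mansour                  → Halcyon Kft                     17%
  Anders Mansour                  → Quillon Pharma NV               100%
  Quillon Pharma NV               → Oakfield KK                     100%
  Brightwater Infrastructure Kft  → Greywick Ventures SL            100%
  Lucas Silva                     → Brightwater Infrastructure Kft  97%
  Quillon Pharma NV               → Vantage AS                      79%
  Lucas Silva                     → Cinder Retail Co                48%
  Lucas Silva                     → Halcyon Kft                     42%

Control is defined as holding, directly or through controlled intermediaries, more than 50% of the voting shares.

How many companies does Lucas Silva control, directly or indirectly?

3

Lucas holds 97% of Brightwater, so Lucas controls Brightwater.
Brightwater and Lucas together hold 41% + 42% = 83% of Halcyon, so Lucas controls Halcyon.
Brightwater holds 100% of Greywick, so Lucas controls Greywick.
No other company's threshold is met.
Lucas controls 3 companies.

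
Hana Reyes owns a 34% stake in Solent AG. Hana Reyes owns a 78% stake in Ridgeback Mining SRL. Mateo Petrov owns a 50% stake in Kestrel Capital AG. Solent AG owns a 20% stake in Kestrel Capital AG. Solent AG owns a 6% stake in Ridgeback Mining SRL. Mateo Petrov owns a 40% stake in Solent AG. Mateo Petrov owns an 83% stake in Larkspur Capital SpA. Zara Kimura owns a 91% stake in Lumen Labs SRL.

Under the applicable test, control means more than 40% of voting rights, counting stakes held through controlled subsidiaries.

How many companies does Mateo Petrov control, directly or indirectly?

2

Mateo holds 83% of Larkspur, so Mateo controls Larkspur.
Mateo holds 50% of Kestrel, so Mateo controls Kestrel.
No other company's threshold is met.
Mateo controls 2 companies.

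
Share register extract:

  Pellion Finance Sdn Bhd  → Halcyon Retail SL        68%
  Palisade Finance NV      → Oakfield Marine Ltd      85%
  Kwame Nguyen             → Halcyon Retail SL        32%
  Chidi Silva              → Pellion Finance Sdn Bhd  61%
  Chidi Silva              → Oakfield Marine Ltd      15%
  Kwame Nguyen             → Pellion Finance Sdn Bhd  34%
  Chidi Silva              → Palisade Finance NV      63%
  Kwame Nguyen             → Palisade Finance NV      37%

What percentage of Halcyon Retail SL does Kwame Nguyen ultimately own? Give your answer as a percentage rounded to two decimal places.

55.12%

Kwame reaches Halcyon along 2 paths.
Via Pellion: 34% × 68% = 23.12%.
Direct stake: 32% = 32%.
Total: 23.12% + 32% = 55.12%.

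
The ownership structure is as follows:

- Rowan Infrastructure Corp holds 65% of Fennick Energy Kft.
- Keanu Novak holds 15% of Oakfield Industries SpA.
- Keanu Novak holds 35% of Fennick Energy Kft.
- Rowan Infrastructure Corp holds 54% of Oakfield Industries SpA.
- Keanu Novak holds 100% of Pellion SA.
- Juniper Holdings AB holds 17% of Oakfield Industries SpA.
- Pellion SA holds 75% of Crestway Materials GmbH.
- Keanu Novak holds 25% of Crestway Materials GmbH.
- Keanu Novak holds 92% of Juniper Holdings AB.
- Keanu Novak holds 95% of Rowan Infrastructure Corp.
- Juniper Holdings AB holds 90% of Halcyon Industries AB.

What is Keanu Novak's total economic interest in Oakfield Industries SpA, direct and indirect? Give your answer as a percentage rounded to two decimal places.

Keanu reaches Oakfield along 3 paths.
Via Rowan: 95% × 54% = 51.3%.
Direct stake: 15% = 15%.
Via Juniper: 92% × 17% = 15.64%.
Total: 51.3% + 15% + 15.64% = 81.94%.

81.94%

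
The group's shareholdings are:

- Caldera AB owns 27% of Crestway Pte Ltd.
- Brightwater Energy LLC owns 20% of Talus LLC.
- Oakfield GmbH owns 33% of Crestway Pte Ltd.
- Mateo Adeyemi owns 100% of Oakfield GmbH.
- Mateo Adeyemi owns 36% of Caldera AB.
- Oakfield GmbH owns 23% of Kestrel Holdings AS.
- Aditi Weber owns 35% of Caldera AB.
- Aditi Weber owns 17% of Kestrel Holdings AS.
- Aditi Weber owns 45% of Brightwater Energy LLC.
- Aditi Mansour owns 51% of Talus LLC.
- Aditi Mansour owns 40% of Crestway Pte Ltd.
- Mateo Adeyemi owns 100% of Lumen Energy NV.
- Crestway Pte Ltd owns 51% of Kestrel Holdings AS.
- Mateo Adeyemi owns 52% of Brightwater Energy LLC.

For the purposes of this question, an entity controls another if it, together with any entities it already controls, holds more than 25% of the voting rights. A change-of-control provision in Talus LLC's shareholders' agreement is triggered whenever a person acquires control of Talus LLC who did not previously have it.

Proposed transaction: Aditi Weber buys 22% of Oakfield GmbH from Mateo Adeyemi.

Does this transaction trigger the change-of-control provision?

The purchase adds only to Aditi Weber's holdings (Mateo's stake shrinks), so Aditi Weber is the only person who could newly come to control Talus.
Aditi Weber holds 35% of Caldera, so Aditi Weber controls Caldera.
Aditi Weber holds 45% of Brightwater, so Aditi Weber controls Brightwater.
Caldera holds 27% of Crestway, so Aditi Weber controls Crestway.
Crestway and Aditi Weber together hold 51% + 17% = 68% of Kestrel, so Aditi Weber controls Kestrel.
In Talus, Aditi Weber's side holds only 20%, not > 25%.
So before the transaction, Aditi Weber does not control Talus.
After the purchase, Aditi Weber holds 22% of Oakfield directly, and Mateo's stake falls to 78%.
Aditi Weber's side now holds 22% of Oakfield, not > 25%, so Aditi Weber still does not control Oakfield.
After the transaction, Aditi Weber's side holds 20% of Talus, not > 25%, so Aditi Weber still does not control Talus.
No new person acquires control, so the clause is not triggered.

No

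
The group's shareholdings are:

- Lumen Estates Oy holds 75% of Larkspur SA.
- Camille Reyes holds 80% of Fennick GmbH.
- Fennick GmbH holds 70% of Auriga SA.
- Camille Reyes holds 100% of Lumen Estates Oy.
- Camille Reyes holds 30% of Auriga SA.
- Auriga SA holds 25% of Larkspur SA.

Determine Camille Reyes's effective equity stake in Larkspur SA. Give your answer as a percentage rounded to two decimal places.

96.50%

Camille reaches Larkspur along 3 paths.
Via Fennick → Auriga: 80% × 70% × 25% = 14%.
Via Auriga: 30% × 25% = 7.5%.
Via Lumen: 100% × 75% = 75%.
Total: 14% + 7.5% + 75% = 96.5%.
Rounded: 96.50%.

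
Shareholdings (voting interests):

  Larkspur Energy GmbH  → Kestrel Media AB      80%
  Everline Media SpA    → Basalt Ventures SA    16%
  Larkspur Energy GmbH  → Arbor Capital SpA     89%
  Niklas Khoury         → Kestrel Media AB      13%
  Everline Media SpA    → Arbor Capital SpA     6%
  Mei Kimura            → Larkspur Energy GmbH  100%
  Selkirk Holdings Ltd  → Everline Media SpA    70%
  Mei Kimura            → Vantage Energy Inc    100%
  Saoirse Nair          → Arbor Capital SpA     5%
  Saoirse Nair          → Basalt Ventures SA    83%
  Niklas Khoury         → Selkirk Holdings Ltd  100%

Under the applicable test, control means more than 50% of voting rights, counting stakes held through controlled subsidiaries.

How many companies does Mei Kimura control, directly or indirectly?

4

Mei holds 100% of Larkspur, so Mei controls Larkspur.
Larkspur holds 89% of Arbor, so Mei controls Arbor.
Larkspur holds 80% of Kestrel, so Mei controls Kestrel.
Mei holds 100% of Vantage, so Mei controls Vantage.
No other company's threshold is met.
Mei controls 4 companies.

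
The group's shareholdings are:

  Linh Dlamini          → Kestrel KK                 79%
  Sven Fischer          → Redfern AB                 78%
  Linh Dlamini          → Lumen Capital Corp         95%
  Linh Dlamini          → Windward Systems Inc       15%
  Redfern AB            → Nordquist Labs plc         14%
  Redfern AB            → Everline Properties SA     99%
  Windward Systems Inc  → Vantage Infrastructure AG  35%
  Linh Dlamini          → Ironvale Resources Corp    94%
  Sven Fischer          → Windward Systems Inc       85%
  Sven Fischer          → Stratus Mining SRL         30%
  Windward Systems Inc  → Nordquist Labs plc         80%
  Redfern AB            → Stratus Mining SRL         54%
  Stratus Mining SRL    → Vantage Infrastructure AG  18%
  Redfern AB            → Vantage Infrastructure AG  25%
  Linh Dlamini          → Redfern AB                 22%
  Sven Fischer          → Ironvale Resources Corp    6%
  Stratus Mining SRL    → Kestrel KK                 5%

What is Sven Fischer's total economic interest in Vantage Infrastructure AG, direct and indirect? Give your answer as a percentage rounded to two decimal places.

Sven reaches Vantage along 4 paths.
Via Stratus: 30% × 18% = 5.4%.
Via Redfern → Stratus: 78% × 54% × 18% = 7.5816%.
Via Redfern: 78% × 25% = 19.5%.
Via Windward: 85% × 35% = 29.75%.
Total: 5.4% + 7.5816% + 19.5% + 29.75% = 62.2316%.
Rounded: 62.23%.

62.23%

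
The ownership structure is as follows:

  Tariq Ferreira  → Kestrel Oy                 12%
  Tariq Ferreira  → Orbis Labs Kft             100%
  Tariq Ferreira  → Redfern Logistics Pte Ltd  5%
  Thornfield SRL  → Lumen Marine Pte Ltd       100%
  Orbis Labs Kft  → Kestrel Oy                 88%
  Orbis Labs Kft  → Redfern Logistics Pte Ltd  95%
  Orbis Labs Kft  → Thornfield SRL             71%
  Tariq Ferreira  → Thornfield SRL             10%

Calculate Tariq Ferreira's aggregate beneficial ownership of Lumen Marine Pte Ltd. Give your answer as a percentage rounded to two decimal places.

Tariq reaches Lumen along 2 paths.
Via Orbis → Thornfield: 100% × 71% × 100% = 71%.
Via Thornfield: 10% × 100% = 10%.
Total: 71% + 10% = 81%.
Rounded: 81.00%.

81.00%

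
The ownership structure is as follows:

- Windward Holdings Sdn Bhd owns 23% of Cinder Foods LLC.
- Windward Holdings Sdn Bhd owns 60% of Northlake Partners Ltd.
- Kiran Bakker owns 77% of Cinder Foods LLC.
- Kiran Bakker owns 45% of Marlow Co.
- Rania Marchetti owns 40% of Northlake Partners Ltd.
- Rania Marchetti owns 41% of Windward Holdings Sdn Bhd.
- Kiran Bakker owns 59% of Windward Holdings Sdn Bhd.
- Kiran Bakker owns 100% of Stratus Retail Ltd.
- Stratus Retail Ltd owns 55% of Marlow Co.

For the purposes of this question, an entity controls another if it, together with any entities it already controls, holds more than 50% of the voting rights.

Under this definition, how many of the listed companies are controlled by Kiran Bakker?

5

Kiran holds 59% of Windward, so Kiran controls Windward.
Kiran and Windward together hold 77% + 23% = 100% of Cinder, so Kiran controls Cinder.
Windward holds 60% of Northlake, so Kiran controls Northlake.
Kiran holds 100% of Stratus, so Kiran controls Stratus.
Stratus and Kiran together hold 55% + 45% = 100% of Marlow, so Kiran controls Marlow.
Kiran controls 5 companies.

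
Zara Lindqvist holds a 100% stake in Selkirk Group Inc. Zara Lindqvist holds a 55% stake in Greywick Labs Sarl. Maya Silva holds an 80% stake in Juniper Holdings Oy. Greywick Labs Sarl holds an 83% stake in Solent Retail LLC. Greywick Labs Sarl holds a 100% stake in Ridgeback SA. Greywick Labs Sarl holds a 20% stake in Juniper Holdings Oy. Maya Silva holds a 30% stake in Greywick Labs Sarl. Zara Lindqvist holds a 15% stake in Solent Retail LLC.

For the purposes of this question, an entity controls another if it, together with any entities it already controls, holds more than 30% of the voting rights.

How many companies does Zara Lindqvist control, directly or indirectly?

Zara holds 100% of Selkirk, so Zara controls Selkirk.
Zara holds 55% of Greywick, so Zara controls Greywick.
Greywick and Zara together hold 83% + 15% = 98% of Solent, so Zara controls Solent.
Greywick holds 100% of Ridgeback, so Zara controls Ridgeback.
No other company's threshold is met.
Zara controls 4 companies.

4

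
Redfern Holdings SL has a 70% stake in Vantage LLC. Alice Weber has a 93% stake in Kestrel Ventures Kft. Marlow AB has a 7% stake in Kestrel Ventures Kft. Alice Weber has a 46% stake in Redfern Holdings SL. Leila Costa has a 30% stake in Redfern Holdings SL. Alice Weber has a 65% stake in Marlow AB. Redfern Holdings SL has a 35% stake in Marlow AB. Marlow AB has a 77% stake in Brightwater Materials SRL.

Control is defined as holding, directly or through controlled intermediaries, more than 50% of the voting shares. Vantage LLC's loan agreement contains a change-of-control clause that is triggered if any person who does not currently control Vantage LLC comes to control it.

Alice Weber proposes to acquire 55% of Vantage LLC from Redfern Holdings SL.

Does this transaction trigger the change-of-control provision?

The purchase adds only to Alice's holdings (Redfern's stake shrinks), so Alice is the only person who could newly come to control Vantage.
Alice holds 65% of Marlow, so Alice controls Marlow.
Marlow holds 77% of Brightwater, so Alice controls Brightwater.
Marlow and Alice together hold 7% + 93% = 100% of Kestrel, so Alice controls Kestrel.
Neither Alice nor any entity Alice controls holds any voting interest in Vantage.
So before the transaction, Alice does not control Vantage.
After the purchase, Alice holds 55% of Vantage directly, and Redfern's stake falls to 15%.
Alice holds 55% of Vantage, so Alice controls Vantage.
Alice did not control Vantage before and does after, so the clause is triggered.

Yes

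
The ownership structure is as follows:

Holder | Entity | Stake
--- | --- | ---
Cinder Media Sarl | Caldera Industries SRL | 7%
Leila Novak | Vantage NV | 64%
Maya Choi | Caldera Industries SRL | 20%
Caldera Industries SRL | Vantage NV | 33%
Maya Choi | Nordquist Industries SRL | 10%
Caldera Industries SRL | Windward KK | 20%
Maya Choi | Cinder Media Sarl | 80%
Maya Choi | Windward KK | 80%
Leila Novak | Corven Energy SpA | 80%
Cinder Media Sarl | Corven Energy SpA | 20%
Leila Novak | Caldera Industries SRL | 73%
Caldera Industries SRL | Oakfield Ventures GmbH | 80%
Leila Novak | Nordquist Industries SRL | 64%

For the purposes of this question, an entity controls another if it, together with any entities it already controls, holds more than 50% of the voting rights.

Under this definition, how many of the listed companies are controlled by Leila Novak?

5

Leila holds 73% of Caldera, so Leila controls Caldera.
Caldera holds 80% of Oakfield, so Leila controls Oakfield.
Leila holds 64% of Nordquist, so Leila controls Nordquist.
Caldera and Leila together hold 33% + 64% = 97% of Vantage, so Leila controls Vantage.
Leila holds 80% of Corven, so Leila controls Corven.
No other company's threshold is met.
Leila controls 5 companies.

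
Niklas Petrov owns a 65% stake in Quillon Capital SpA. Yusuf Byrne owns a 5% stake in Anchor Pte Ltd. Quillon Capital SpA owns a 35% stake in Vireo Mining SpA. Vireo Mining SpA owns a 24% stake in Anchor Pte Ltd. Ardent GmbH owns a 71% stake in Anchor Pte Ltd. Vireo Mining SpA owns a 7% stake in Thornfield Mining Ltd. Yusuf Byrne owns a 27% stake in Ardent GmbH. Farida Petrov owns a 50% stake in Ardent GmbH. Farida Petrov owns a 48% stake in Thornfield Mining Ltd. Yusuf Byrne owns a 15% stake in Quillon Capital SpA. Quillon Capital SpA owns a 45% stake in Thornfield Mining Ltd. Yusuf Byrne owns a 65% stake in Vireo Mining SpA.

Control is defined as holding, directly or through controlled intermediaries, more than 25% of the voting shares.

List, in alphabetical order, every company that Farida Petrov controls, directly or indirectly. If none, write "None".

Anchor Pte Ltd, Ardent GmbH, Thornfield Mining Ltd

Farida holds 50% of Ardent, so Farida controls Ardent.
Farida holds 48% of Thornfield, so Farida controls Thornfield.
Ardent holds 71% of Anchor, so Farida controls Anchor.
No other company's threshold is met.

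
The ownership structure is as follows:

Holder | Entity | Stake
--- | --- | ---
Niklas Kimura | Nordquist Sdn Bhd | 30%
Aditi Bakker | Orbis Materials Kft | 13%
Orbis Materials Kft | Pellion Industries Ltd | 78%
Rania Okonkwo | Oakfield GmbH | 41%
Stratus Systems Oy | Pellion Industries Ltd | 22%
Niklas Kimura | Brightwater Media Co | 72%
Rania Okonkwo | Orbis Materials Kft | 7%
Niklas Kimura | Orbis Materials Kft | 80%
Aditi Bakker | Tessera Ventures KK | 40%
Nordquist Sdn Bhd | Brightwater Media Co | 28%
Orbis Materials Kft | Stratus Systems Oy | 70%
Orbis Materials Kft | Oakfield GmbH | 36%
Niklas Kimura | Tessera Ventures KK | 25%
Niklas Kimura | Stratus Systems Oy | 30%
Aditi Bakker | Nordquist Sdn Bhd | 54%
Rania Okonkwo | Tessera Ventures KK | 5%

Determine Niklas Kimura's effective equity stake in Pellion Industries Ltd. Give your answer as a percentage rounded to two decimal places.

81.32%

Niklas reaches Pellion along 3 paths.
Via Stratus: 30% × 22% = 6.6%.
Via Orbis → Stratus: 80% × 70% × 22% = 12.32%.
Via Orbis: 80% × 78% = 62.4%.
Total: 6.6% + 12.32% + 62.4% = 81.32%.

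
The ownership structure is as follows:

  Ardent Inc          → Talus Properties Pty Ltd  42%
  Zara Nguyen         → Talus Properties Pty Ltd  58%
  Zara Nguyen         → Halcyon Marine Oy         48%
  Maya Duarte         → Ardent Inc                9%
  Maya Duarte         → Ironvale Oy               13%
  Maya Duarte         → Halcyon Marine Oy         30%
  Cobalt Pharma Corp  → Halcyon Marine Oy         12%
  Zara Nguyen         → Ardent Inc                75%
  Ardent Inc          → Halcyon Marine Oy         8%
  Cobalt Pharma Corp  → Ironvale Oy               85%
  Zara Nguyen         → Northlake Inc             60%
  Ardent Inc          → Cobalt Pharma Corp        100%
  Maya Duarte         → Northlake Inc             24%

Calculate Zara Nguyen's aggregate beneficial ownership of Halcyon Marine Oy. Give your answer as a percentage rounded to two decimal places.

63.00%

Zara reaches Halcyon along 3 paths.
Via Ardent: 75% × 8% = 6%.
Direct stake: 48% = 48%.
Via Ardent → Cobalt: 75% × 100% × 12% = 9%.
Total: 6% + 48% + 9% = 63%.
Rounded: 63.00%.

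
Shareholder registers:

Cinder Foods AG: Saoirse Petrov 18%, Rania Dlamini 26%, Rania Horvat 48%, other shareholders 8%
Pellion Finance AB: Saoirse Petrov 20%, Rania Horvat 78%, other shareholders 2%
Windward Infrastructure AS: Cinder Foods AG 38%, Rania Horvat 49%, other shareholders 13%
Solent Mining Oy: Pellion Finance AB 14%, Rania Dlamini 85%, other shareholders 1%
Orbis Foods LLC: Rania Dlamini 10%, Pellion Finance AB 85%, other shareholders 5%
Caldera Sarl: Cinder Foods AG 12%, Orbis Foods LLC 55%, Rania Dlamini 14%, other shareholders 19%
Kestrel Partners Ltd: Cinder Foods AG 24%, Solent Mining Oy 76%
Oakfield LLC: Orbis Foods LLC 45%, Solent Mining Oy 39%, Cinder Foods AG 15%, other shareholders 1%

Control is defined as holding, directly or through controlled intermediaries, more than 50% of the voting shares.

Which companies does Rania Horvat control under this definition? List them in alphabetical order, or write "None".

Rania Horvat holds 78% of Pellion, so Rania Horvat controls Pellion.
Pellion holds 85% of Orbis, so Rania Horvat controls Orbis.
Orbis holds 55% of Caldera, so Rania Horvat controls Caldera.
No other company's threshold is met.

Caldera Sarl, Orbis Foods LLC, Pellion Finance AB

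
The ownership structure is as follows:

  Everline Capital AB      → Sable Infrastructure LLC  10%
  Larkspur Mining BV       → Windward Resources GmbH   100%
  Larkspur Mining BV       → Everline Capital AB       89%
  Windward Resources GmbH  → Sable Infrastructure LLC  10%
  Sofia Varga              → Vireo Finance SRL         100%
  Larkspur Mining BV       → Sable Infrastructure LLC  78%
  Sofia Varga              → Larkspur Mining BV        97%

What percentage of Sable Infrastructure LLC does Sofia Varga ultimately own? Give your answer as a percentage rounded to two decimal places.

93.99%

Sofia reaches Sable along 3 paths.
Via Larkspur → Everline: 97% × 89% × 10% = 8.633%.
Via Larkspur: 97% × 78% = 75.66%.
Via Larkspur → Windward: 97% × 100% × 10% = 9.7%.
Total: 8.633% + 75.66% + 9.7% = 93.993%.
Rounded: 93.99%.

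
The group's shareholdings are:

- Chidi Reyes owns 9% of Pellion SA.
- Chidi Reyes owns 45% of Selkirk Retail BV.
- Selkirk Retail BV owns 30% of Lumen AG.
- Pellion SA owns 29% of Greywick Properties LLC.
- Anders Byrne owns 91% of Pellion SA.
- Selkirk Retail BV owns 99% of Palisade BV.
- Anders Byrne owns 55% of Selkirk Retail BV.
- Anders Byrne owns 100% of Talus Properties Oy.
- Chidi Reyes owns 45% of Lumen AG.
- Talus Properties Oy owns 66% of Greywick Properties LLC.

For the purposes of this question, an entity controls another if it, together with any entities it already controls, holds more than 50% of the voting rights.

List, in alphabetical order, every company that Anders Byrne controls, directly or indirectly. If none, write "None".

Greywick Properties LLC, Palisade BV, Pellion SA, Selkirk Retail BV, Talus Properties Oy

Anders holds 55% of Selkirk, so Anders controls Selkirk.
Anders holds 91% of Pellion, so Anders controls Pellion.
Anders holds 100% of Talus, so Anders controls Talus.
Selkirk holds 99% of Palisade, so Anders controls Palisade.
Talus and Pellion together hold 66% + 29% = 95% of Greywick, so Anders controls Greywick.
No other company's threshold is met.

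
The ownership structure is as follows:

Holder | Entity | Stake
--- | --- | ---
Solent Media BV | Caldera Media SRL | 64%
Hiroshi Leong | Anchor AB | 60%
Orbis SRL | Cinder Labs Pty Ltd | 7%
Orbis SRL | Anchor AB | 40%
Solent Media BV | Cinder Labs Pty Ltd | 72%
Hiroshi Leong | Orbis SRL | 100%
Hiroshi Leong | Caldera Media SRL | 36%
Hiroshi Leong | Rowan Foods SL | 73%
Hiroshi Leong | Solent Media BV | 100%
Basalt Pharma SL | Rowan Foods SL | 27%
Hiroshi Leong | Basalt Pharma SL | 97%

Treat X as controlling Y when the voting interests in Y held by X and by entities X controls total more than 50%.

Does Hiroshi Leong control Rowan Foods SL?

Hiroshi holds 97% of Basalt, so Hiroshi controls Basalt.
Basalt and Hiroshi together hold 27% + 73% = 100% of Rowan, so Hiroshi controls Rowan.

Yes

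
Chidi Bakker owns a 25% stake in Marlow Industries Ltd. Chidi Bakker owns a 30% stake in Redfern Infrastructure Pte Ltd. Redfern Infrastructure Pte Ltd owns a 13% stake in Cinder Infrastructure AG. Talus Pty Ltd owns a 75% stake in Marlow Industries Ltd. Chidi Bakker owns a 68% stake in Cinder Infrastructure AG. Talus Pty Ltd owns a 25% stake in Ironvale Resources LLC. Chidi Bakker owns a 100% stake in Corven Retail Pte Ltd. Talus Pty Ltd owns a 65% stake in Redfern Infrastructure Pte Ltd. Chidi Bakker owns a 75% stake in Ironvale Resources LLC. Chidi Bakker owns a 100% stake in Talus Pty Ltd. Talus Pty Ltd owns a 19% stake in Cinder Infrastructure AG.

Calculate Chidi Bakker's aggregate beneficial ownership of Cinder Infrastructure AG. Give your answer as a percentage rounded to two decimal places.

99.35%

Chidi reaches Cinder along 4 paths.
Direct stake: 68% = 68%.
Via Talus → Redfern: 100% × 65% × 13% = 8.45%.
Via Redfern: 30% × 13% = 3.9%.
Via Talus: 100% × 19% = 19%.
Total: 68% + 8.45% + 3.9% + 19% = 99.35%.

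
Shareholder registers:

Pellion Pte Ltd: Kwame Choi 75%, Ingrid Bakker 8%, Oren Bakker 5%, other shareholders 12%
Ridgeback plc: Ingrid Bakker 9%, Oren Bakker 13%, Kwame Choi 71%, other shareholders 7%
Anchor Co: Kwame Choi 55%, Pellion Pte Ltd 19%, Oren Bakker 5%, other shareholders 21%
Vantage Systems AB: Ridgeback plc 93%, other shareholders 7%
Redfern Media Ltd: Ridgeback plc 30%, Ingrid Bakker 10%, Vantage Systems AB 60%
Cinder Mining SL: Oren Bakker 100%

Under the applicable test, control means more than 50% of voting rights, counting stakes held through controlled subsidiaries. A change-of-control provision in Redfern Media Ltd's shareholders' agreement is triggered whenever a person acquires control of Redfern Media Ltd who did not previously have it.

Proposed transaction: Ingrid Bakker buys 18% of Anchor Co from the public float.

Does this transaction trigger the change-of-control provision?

The purchase changes only Ingrid's holdings, so Ingrid is the only person who could newly come to control Redfern.
Ingrid's largest direct stake is 10% in Redfern, which does not meet the threshold, so Ingrid controls no company.
In Redfern, Ingrid's side holds only 10%, not > 50%.
So before the transaction, Ingrid does not control Redfern.
After the purchase, Ingrid holds 18% of Anchor directly.
Ingrid's side now holds 18% of Anchor, not > 50%, so Ingrid still does not control Anchor.
After the transaction, Ingrid's side holds 10% of Redfern, not > 50%, so Ingrid still does not control Redfern.
No new person acquires control, so the clause is not triggered.

No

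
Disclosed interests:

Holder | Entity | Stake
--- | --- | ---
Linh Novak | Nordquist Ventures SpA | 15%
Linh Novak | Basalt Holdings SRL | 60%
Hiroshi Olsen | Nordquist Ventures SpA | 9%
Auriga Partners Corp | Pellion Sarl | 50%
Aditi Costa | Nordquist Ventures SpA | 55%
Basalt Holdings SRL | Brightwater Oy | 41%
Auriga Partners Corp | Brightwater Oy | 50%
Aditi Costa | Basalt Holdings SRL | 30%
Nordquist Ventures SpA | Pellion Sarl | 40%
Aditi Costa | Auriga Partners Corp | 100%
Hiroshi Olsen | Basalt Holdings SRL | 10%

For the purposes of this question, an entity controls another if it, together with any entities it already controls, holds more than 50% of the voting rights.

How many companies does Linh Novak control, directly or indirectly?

Linh holds 60% of Basalt, so Linh controls Basalt.
No other company's threshold is met.
Linh controls 1 company.

1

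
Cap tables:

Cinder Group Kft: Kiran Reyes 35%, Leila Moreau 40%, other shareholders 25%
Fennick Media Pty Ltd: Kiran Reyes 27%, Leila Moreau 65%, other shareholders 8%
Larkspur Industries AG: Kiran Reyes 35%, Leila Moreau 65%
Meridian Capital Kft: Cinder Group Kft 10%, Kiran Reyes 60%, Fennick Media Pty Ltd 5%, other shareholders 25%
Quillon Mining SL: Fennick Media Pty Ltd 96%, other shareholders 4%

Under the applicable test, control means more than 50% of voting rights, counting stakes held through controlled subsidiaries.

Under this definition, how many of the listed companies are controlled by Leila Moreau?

3

Leila holds 65% of Fennick, so Leila controls Fennick.
Leila holds 65% of Larkspur, so Leila controls Larkspur.
Fennick holds 96% of Quillon, so Leila controls Quillon.
No other company's threshold is met.
Leila controls 3 companies.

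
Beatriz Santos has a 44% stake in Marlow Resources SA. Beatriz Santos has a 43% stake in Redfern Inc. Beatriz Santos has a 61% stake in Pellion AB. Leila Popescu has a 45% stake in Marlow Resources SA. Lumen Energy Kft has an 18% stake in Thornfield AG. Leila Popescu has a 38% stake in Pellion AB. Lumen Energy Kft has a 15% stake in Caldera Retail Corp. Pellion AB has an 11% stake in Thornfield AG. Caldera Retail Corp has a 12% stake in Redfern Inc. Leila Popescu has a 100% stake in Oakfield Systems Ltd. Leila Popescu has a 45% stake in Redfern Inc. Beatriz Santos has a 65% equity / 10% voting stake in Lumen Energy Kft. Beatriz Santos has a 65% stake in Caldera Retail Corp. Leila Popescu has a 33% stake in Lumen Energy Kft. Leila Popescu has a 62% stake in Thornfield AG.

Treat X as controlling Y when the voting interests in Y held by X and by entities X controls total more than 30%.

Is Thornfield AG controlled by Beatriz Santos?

Beatriz holds 61% of Pellion, so Beatriz controls Pellion.
Beatriz holds 44% of Marlow, so Beatriz controls Marlow.
Beatriz holds 65% of Caldera, so Beatriz controls Caldera.
Beatriz and Caldera together hold 43% + 12% = 55% of Redfern, so Beatriz controls Redfern.
In Thornfield, Beatriz's side holds only 11%, not > 30%.
So Beatriz does not control Thornfield.

No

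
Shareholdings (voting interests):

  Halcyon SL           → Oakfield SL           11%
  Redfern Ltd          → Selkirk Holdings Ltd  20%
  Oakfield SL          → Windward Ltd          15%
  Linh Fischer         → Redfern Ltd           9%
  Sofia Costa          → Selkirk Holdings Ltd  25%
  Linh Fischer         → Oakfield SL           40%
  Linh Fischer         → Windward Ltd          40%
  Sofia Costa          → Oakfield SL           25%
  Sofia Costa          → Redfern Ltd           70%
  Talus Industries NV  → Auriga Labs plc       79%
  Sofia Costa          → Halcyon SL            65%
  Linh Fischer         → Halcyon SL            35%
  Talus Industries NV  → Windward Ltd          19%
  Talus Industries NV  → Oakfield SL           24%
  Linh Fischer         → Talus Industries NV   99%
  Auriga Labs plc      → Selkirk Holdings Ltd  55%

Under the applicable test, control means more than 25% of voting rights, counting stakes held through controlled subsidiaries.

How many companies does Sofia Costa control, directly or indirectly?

4

Sofia holds 70% of Redfern, so Sofia controls Redfern.
Sofia holds 65% of Halcyon, so Sofia controls Halcyon.
Sofia and Halcyon together hold 25% + 11% = 36% of Oakfield, so Sofia controls Oakfield.
Sofia and Redfern together hold 25% + 20% = 45% of Selkirk, so Sofia controls Selkirk.
No other company's threshold is met.
Sofia controls 4 companies.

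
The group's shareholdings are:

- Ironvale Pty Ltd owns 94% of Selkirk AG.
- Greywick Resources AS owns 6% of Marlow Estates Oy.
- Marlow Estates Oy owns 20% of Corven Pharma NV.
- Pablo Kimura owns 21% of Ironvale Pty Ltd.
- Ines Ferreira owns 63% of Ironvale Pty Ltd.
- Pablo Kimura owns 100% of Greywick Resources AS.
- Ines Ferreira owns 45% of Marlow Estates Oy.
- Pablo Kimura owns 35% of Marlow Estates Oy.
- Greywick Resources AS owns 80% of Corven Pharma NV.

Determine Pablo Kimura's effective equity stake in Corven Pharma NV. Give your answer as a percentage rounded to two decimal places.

Pablo reaches Corven along 3 paths.
Via Marlow: 35% × 20% = 7%.
Via Greywick → Marlow: 100% × 6% × 20% = 1.2%.
Via Greywick: 100% × 80% = 80%.
Total: 7% + 1.2% + 80% = 88.2%.
Rounded: 88.20%.

88.20%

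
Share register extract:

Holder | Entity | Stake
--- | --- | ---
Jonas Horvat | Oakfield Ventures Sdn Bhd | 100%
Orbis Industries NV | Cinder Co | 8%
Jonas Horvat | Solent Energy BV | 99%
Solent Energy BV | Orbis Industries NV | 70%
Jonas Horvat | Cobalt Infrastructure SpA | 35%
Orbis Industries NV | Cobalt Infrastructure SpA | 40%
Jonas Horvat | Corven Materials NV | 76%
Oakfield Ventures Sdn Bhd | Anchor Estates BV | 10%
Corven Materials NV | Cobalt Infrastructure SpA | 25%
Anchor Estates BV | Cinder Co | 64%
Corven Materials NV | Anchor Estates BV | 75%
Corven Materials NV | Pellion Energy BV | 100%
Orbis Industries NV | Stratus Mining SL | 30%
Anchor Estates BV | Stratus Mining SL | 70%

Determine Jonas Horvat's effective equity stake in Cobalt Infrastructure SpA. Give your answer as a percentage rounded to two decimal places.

Jonas reaches Cobalt along 3 paths.
Via Solent → Orbis: 99% × 70% × 40% = 27.72%.
Via Corven: 76% × 25% = 19%.
Direct stake: 35% = 35%.
Total: 27.72% + 19% + 35% = 81.72%.

81.72%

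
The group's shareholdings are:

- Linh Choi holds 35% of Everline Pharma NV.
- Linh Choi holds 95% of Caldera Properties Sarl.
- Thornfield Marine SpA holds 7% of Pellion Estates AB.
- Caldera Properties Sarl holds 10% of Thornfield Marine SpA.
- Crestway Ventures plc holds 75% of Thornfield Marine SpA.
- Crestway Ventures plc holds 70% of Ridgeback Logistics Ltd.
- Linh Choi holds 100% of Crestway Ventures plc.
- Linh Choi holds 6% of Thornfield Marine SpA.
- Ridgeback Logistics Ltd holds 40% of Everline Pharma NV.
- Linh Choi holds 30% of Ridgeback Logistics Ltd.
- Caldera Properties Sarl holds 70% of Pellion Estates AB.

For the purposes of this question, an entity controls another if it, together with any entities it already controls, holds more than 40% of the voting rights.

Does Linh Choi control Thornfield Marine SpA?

Linh holds 95% of Caldera, so Linh controls Caldera.
Linh holds 100% of Crestway, so Linh controls Crestway.
Crestway and Linh and Caldera together hold 75% + 6% + 10% = 91% of Thornfield, so Linh controls Thornfield.

Yes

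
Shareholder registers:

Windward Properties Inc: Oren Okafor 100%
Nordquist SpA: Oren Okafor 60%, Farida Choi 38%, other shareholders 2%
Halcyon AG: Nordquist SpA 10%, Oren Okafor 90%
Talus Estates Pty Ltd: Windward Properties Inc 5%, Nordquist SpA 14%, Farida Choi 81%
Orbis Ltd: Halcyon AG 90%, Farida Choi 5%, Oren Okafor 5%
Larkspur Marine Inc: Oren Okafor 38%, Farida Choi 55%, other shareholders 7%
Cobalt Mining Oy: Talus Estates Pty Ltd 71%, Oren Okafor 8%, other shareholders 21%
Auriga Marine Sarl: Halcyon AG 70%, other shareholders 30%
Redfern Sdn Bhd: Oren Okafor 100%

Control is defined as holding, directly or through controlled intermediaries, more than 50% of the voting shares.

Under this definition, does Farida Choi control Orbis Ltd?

No

Farida holds 81% of Talus, so Farida controls Talus.
Farida holds 55% of Larkspur, so Farida controls Larkspur.
Talus holds 71% of Cobalt, so Farida controls Cobalt.
In Orbis, Farida's side holds only 5%, not > 50%.
So Farida does not control Orbis.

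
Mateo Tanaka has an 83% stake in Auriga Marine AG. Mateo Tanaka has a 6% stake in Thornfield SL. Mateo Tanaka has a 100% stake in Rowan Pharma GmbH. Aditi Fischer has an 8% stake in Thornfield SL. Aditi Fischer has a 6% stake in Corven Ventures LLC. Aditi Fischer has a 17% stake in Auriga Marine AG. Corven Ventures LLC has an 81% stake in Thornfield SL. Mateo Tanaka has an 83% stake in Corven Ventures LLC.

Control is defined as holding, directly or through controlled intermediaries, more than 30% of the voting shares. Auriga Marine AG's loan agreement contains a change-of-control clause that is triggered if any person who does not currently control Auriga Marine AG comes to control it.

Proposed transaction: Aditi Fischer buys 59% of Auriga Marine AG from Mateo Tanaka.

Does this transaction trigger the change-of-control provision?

Yes

The purchase adds only to Aditi's holdings (Mateo's stake shrinks), so Aditi is the only person who could newly come to control Auriga.
Aditi's largest direct stake is 17% in Auriga, which does not meet the threshold, so Aditi controls no company.
In Auriga, Aditi's side holds only 17%, not > 30%.
So before the transaction, Aditi does not control Auriga.
After the purchase, Aditi's direct stake in Auriga rises to 17% + 59% = 76%, and Mateo's stake falls to 24%.
Aditi holds 76% of Auriga, so Aditi controls Auriga.
Aditi did not control Auriga before and does after, so the clause is triggered.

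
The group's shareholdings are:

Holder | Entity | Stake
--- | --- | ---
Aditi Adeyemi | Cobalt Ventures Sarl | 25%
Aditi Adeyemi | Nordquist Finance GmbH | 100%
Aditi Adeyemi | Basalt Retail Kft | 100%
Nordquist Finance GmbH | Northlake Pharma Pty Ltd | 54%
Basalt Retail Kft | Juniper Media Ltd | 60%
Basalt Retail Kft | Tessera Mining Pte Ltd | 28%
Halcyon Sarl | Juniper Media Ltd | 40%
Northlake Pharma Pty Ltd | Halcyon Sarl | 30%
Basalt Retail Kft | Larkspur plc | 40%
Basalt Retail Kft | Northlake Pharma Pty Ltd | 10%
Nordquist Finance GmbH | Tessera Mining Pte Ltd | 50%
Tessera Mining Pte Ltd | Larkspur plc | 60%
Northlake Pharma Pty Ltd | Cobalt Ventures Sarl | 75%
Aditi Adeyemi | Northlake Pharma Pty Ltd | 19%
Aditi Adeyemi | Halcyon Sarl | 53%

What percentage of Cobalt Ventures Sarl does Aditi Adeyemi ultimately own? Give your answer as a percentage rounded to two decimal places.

Aditi reaches Cobalt along 4 paths.
Direct stake: 25% = 25%.
Via Northlake: 19% × 75% = 14.25%.
Via Nordquist → Northlake: 100% × 54% × 75% = 40.5%.
Via Basalt → Northlake: 100% × 10% × 75% = 7.5%.
Total: 25% + 14.25% + 40.5% + 7.5% = 87.25%.

87.25%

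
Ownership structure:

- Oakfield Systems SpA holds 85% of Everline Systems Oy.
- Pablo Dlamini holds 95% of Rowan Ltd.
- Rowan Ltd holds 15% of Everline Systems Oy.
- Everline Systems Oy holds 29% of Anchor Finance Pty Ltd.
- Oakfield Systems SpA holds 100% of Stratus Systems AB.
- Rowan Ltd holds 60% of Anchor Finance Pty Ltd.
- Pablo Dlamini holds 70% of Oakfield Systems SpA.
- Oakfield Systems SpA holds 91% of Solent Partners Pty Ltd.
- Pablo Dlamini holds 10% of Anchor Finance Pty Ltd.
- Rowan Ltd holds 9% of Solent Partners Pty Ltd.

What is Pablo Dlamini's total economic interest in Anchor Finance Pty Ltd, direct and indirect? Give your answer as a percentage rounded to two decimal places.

88.39%

Pablo reaches Anchor along 4 paths.
Via Rowan: 95% × 60% = 57%.
Via Oakfield → Everline: 70% × 85% × 29% = 17.255%.
Via Rowan → Everline: 95% × 15% × 29% = 4.1325%.
Direct stake: 10% = 10%.
Total: 57% + 17.255% + 4.1325% + 10% = 88.3875%.
Rounded: 88.39%.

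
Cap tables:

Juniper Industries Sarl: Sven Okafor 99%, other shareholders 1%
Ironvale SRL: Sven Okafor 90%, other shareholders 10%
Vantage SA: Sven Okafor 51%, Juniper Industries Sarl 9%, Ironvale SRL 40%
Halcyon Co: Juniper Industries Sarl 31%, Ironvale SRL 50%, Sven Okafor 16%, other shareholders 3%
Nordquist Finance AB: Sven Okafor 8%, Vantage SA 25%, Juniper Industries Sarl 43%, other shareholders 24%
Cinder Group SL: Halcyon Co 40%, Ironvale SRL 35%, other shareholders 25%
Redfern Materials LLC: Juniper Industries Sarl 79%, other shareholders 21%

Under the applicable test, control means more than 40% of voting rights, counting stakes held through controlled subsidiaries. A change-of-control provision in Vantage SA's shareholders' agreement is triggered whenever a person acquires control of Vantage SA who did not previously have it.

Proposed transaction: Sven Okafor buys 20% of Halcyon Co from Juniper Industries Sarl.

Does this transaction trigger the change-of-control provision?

No

The purchase adds only to Sven's holdings (Juniper's stake shrinks), so Sven is the only person who could newly come to control Vantage.
Sven holds 99% of Juniper, so Sven controls Juniper.
Sven holds 90% of Ironvale, so Sven controls Ironvale.
Sven and Juniper and Ironvale together hold 51% + 9% + 40% = 100% of Vantage, so Sven controls Vantage.
So Sven already controls Vantage before the transaction.
After the purchase, Sven's direct stake in Halcyon rises to 16% + 20% = 36%, and Juniper's stake falls to 11%.
Sven controlled Vantage already, so this is not a new person acquiring control; every other person's position is unchanged or reduced.
No new person acquires control, so the clause is not triggered.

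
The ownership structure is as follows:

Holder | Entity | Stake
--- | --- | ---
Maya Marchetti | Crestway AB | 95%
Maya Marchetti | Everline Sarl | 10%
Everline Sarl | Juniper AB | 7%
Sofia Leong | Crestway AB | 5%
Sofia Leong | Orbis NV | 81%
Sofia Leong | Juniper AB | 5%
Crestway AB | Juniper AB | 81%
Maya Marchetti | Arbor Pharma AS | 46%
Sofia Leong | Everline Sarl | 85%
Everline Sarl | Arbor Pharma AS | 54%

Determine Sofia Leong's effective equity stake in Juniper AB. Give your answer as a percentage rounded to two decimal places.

Sofia reaches Juniper along 3 paths.
Via Crestway: 5% × 81% = 4.05%.
Via Everline: 85% × 7% = 5.95%.
Direct stake: 5% = 5%.
Total: 4.05% + 5.95% + 5% = 15%.
Rounded: 15.00%.

15.00%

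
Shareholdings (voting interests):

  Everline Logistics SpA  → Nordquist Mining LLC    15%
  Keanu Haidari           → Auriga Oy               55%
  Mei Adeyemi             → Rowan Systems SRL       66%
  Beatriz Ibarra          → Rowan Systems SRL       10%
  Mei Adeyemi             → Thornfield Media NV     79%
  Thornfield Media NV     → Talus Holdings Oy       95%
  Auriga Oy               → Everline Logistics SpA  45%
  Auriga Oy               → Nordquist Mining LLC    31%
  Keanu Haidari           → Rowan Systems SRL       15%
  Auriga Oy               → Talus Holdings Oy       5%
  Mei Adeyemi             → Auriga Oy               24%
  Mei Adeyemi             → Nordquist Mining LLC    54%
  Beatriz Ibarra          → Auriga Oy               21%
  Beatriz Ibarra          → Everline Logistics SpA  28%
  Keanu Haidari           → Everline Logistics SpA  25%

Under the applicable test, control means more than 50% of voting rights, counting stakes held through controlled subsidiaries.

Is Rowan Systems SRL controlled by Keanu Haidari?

Keanu holds 55% of Auriga, so Keanu controls Auriga.
Auriga and Keanu together hold 45% + 25% = 70% of Everline, so Keanu controls Everline.
In Rowan, Keanu's side holds only 15%, not > 50%.
So Keanu does not control Rowan.

No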